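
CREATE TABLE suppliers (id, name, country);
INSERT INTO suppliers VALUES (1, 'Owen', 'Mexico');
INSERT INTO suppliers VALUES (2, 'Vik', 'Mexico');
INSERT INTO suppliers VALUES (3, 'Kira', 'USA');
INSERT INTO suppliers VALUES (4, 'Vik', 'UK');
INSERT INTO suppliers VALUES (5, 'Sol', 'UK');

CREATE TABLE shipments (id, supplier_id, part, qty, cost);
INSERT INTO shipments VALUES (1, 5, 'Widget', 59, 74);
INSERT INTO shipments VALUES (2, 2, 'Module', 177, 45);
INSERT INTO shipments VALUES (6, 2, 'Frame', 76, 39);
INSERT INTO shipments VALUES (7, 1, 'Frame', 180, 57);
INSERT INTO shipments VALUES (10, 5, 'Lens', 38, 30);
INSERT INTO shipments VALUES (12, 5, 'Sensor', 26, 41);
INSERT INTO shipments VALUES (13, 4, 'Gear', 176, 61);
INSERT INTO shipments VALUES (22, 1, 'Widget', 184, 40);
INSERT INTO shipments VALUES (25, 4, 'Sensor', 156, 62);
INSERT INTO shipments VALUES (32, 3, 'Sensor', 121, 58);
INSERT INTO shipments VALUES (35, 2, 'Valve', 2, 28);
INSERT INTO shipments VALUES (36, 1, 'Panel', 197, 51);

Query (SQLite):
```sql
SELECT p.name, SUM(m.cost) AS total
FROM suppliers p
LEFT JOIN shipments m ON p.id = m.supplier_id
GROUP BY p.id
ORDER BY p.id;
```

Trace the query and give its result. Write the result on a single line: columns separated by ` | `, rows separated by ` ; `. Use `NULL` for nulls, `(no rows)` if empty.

LEFT JOIN keeps every suppliers row; unmatched ones get NULL for shipments columns.
Group by suppliers.id and compute SUM(m.cost). SUM over an all-NULL group is NULL.
  1: ids {7, 22, 36} → SUM(m.cost)=148
  2: ids {2, 6, 35} → SUM(m.cost)=112
  3: ids {32} → SUM(m.cost)=58
  4: ids {13, 25} → SUM(m.cost)=123
  5: ids {1, 10, 12} → SUM(m.cost)=145

Owen | 148 ; Vik | 112 ; Kira | 58 ; Vik | 123 ; Sol | 145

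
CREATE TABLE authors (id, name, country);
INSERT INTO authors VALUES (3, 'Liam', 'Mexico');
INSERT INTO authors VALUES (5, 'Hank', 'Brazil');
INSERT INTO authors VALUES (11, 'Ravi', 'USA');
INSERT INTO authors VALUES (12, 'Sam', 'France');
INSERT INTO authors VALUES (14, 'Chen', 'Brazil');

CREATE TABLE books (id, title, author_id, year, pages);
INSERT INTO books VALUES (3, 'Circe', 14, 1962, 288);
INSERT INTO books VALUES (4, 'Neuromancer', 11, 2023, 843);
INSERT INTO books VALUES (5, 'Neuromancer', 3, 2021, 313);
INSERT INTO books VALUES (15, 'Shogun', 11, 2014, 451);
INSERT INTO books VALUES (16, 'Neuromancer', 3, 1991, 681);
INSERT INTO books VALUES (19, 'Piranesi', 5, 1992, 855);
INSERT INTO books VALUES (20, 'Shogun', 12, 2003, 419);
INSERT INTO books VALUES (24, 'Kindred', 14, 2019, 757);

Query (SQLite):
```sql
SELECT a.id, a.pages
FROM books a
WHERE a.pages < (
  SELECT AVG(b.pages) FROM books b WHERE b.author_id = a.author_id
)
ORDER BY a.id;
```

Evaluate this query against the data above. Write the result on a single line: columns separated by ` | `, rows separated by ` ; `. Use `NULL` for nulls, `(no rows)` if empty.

3 | 288 ; 5 | 313 ; 15 | 451

For each books row a, compute AVG(pages) over rows sharing a.author_id.
Keep row a if a.pages < that per-group AVG.
  author_id=3: AVG(pages) = 497.0
  author_id=5: AVG(pages) = 855.0
  author_id=11: AVG(pages) = 647.0
  author_id=12: AVG(pages) = 419.0
  author_id=14: AVG(pages) = 522.5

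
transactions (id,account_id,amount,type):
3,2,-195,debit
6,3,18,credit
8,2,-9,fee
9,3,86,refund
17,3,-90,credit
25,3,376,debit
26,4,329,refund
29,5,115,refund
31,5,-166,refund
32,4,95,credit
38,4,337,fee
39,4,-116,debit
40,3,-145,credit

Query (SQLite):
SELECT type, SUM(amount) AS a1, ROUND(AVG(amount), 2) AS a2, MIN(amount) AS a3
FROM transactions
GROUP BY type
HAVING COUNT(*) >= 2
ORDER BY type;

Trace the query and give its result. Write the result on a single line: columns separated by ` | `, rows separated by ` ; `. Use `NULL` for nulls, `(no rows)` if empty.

credit | -122 | -30.5 | -145 ; debit | 65 | 21.67 | -195 ; fee | 328 | 164 | -9 ; refund | 364 | 91 | -166

Group transactions by type.
Per group compute: SUM(amount), ROUND(AVG(amount), 2), MIN(amount).
HAVING: drop groups with fewer than 2 rows.
  credit: ids {6, 17, 32, 40} → SUM(amount)=-122, ROUND(AVG(amount), 2)=-30.5, MIN(amount)=-145
  debit: ids {3, 25, 39} → SUM(amount)=65, ROUND(AVG(amount), 2)=21.67, MIN(amount)=-195
  fee: ids {8, 38} → SUM(amount)=328, ROUND(AVG(amount), 2)=164, MIN(amount)=-9
  refund: ids {9, 26, 29, 31} → SUM(amount)=364, ROUND(AVG(amount), 2)=91, MIN(amount)=-166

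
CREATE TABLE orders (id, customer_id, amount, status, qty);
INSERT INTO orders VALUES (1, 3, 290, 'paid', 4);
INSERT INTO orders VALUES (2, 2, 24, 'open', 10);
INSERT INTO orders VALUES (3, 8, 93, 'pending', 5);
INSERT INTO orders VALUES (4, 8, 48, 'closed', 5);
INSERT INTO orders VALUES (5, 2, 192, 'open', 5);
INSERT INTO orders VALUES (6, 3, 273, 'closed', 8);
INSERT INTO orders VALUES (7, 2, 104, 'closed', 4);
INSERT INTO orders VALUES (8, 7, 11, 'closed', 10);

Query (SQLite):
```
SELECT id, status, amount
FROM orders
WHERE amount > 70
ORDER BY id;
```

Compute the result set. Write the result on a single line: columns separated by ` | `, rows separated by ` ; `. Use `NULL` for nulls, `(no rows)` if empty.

amount > 70: ids {1, 3, 5, 6, 7}

1 | paid | 290 ; 3 | pending | 93 ; 5 | open | 192 ; 6 | closed | 273 ; 7 | closed | 104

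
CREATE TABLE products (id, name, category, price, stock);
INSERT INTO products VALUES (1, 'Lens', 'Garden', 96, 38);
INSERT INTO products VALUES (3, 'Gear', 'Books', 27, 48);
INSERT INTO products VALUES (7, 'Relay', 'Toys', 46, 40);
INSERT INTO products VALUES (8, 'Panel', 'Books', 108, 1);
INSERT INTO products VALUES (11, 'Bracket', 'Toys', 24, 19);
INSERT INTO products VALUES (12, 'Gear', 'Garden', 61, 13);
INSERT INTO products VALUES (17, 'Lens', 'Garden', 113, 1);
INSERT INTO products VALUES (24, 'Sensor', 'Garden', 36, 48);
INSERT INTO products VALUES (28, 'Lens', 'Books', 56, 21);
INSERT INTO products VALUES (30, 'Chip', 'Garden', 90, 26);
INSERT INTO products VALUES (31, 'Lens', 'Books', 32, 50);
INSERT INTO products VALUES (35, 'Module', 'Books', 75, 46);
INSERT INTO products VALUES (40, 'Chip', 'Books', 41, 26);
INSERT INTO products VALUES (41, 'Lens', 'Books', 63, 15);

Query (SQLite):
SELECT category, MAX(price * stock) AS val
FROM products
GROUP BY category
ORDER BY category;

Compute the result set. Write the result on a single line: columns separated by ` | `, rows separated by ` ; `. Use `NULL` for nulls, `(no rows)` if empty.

For each row compute price * stock.
Group by category; take MAX of the expression per group.
  Books: ids {3, 8, 28, 31, 35, 40, 41} → MAX(price * stock)=3450
  Garden: ids {1, 12, 17, 24, 30} → MAX(price * stock)=3648
  Toys: ids {7, 11} → MAX(price * stock)=1840

Books | 3450 ; Garden | 3648 ; Toys | 1840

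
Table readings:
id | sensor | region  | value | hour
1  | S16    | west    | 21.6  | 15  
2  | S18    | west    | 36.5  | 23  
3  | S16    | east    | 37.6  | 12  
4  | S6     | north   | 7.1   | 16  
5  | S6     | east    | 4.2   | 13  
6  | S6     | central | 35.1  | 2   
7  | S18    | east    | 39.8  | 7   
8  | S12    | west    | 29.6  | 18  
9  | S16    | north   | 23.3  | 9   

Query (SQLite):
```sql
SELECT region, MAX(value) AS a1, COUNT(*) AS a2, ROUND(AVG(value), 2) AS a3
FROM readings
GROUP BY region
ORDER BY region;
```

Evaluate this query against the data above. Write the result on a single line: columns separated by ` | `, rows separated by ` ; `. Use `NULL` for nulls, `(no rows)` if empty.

Group readings by region.
Per group compute: MAX(value), COUNT(*), ROUND(AVG(value), 2).
  central: ids {6} → MAX(value)=35.1, COUNT(*)=1, ROUND(AVG(value), 2)=35.1
  east: ids {3, 5, 7} → MAX(value)=39.8, COUNT(*)=3, ROUND(AVG(value), 2)=27.2
  north: ids {4, 9} → MAX(value)=23.3, COUNT(*)=2, ROUND(AVG(value), 2)=15.2
  west: ids {1, 2, 8} → MAX(value)=36.5, COUNT(*)=3, ROUND(AVG(value), 2)=29.23

central | 35.1 | 1 | 35.1 ; east | 39.8 | 3 | 27.2 ; north | 23.3 | 2 | 15.2 ; west | 36.5 | 3 | 29.23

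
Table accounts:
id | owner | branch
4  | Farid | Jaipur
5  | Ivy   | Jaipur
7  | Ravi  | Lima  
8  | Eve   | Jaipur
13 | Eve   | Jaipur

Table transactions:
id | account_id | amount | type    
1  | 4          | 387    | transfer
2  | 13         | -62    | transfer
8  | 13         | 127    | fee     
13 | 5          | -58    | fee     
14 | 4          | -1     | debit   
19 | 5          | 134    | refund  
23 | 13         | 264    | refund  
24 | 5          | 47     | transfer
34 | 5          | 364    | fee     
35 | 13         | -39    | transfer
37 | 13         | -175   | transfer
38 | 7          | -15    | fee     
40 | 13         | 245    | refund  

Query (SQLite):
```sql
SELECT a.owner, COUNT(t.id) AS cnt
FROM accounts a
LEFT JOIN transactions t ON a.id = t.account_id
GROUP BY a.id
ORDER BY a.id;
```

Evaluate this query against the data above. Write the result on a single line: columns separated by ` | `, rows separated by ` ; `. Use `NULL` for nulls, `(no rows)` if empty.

LEFT JOIN keeps every accounts row; unmatched ones get NULL for transactions columns.
Group by accounts.id and compute COUNT(t.id). COUNT(col) of an all-NULL group is 0.
  4: ids {1, 14} → COUNT(t.id)=2
  5: ids {13, 19, 24, 34} → COUNT(t.id)=4
  7: ids {38} → COUNT(t.id)=1
  8: ids {—} → COUNT(t.id)=0
  13: ids {2, 8, 23, 35, 37, 40} → COUNT(t.id)=6

Farid | 2 ; Ivy | 4 ; Ravi | 1 ; Eve | 0 ; Eve | 6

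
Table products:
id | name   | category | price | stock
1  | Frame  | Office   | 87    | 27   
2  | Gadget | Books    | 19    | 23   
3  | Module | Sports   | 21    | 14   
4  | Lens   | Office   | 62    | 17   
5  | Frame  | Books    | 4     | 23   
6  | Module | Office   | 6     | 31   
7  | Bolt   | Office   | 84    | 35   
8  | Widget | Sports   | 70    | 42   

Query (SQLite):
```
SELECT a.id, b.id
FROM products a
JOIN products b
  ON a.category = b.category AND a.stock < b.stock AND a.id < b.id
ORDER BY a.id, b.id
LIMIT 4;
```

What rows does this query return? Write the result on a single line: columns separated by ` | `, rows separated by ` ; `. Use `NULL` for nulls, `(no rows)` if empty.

1 | 6 ; 1 | 7 ; 3 | 8 ; 4 | 6

Pairs (a,b) with same category, a.stock < b.stock, a.id < b.id.
category groups: Books:{2,5} Office:{1,4,6,7} Sports:{3,8}
Ordered by (a.id, b.id); first 4.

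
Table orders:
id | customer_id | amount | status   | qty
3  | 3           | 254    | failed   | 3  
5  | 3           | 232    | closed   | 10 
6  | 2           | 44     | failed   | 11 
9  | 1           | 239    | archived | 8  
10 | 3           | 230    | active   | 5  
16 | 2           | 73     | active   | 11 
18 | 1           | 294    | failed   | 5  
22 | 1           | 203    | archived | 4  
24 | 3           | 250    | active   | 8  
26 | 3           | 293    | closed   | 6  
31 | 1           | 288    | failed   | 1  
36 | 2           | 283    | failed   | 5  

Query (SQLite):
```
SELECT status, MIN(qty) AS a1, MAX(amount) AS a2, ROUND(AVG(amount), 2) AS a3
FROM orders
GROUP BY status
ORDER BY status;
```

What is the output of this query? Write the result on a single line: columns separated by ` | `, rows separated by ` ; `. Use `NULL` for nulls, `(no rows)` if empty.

Group orders by status.
Per group compute: MIN(qty), MAX(amount), ROUND(AVG(amount), 2).
  active: ids {10, 16, 24} → MIN(qty)=5, MAX(amount)=250, ROUND(AVG(amount), 2)=184.33
  archived: ids {9, 22} → MIN(qty)=4, MAX(amount)=239, ROUND(AVG(amount), 2)=221
  closed: ids {5, 26} → MIN(qty)=6, MAX(amount)=293, ROUND(AVG(amount), 2)=262.5
  failed: ids {3, 6, 18, 31, 36} → MIN(qty)=1, MAX(amount)=294, ROUND(AVG(amount), 2)=232.6

active | 5 | 250 | 184.33 ; archived | 4 | 239 | 221 ; closed | 6 | 293 | 262.5 ; failed | 1 | 294 | 232.6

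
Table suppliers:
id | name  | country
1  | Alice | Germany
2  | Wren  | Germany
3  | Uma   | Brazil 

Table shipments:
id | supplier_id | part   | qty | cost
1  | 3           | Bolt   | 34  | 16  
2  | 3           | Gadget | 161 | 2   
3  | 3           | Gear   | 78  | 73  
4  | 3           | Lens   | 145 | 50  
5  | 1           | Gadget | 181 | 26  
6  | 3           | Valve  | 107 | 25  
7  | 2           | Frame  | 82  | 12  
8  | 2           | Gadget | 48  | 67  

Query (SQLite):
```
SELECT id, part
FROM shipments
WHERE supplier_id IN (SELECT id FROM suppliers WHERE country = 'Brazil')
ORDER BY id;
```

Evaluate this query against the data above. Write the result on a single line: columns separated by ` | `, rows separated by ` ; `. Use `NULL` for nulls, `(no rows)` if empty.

1 | Bolt ; 2 | Gadget ; 3 | Gear ; 4 | Lens ; 6 | Valve

Inner query: suppliers.id where country = 'Brazil'.
Outer: keep shipments rows whose supplier_id is in that set.
Inner query → {3}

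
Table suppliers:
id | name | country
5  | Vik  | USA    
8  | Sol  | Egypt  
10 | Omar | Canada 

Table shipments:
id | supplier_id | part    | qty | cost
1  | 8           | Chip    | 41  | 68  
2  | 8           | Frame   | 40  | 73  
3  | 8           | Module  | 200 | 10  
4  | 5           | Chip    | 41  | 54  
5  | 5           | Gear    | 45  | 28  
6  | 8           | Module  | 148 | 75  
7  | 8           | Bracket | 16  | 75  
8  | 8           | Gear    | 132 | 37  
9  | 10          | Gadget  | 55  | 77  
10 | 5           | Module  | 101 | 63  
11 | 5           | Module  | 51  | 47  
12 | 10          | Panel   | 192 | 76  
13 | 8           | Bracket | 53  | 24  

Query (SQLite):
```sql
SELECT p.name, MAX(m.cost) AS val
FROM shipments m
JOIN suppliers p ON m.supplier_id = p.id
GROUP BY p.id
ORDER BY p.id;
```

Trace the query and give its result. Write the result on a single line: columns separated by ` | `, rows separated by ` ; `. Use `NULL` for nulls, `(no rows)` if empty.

Join each shipments row to its suppliers via supplier_id.
Group joined rows by suppliers.id; compute MAX(m.cost) per group.
  5: ids {4, 5, 10, 11} → MAX(m.cost)=63
  8: ids {1, 2, 3, 6, 7, 8, 13} → MAX(m.cost)=75
  10: ids {9, 12} → MAX(m.cost)=77

Vik | 63 ; Sol | 75 ; Omar | 77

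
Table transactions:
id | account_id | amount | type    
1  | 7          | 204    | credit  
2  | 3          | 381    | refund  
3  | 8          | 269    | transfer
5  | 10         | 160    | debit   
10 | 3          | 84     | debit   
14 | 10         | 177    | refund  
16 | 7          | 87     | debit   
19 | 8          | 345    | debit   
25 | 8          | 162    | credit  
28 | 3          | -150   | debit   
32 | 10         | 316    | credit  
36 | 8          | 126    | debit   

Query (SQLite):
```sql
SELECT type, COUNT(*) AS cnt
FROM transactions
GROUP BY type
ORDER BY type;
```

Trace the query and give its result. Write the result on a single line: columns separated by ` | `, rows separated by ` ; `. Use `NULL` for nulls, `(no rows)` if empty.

credit | 3 ; debit | 6 ; refund | 2 ; transfer | 1

Partition transactions by type; compute COUNT(*) within each group.
  credit: ids {1, 25, 32} → COUNT(*)=3
  debit: ids {5, 10, 16, 19, 28, 36} → COUNT(*)=6
  refund: ids {2, 14} → COUNT(*)=2
  transfer: ids {3} → COUNT(*)=1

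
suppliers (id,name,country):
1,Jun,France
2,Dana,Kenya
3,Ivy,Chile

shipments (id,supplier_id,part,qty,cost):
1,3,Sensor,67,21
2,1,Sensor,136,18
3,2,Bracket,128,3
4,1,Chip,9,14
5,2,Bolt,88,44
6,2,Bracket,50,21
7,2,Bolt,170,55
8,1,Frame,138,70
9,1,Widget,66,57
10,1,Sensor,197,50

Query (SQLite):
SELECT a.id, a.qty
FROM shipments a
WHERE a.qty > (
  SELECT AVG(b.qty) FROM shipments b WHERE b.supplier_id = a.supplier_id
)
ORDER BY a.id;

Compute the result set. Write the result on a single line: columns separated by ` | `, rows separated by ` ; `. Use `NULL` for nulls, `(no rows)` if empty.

2 | 136 ; 3 | 128 ; 7 | 170 ; 8 | 138 ; 10 | 197

For each shipments row a, compute AVG(qty) over rows sharing a.supplier_id.
Keep row a if a.qty > that per-group AVG.
  supplier_id=1: AVG(qty) = 109.2
  supplier_id=2: AVG(qty) = 109.0
  supplier_id=3: AVG(qty) = 67.0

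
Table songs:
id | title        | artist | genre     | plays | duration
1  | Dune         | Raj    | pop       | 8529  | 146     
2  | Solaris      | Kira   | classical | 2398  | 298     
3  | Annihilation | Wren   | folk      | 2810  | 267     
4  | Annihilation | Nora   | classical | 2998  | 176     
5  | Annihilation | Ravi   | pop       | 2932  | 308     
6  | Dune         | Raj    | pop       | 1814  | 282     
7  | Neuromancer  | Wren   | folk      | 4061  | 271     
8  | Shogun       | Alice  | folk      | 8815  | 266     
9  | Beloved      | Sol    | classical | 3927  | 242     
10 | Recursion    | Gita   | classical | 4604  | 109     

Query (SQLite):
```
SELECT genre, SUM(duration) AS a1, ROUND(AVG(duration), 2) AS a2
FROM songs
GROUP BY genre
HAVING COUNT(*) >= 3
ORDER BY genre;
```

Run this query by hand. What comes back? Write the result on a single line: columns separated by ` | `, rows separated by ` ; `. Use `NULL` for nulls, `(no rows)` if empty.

classical | 825 | 206.25 ; folk | 804 | 268 ; pop | 736 | 245.33

Group songs by genre.
Per group compute: SUM(duration), ROUND(AVG(duration), 2).
HAVING: drop groups with fewer than 3 rows.
  classical: ids {2, 4, 9, 10} → SUM(duration)=825, ROUND(AVG(duration), 2)=206.25
  folk: ids {3, 7, 8} → SUM(duration)=804, ROUND(AVG(duration), 2)=268
  pop: ids {1, 5, 6} → SUM(duration)=736, ROUND(AVG(duration), 2)=245.33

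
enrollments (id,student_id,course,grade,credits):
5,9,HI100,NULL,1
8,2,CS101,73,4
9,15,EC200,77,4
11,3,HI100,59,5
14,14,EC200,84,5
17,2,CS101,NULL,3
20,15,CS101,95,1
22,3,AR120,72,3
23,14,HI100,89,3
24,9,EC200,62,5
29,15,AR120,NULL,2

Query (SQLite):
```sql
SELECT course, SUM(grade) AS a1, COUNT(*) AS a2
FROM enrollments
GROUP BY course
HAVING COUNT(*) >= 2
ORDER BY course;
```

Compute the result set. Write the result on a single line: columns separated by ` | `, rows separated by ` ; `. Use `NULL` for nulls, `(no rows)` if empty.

AR120 | 72 | 2 ; CS101 | 168 | 3 ; EC200 | 223 | 3 ; HI100 | 148 | 3

Group enrollments by course.
Per group compute: SUM(grade), COUNT(*).
HAVING: drop groups with fewer than 2 rows.
  AR120: ids {22, 29} → SUM(grade)=72, COUNT(*)=2
  CS101: ids {8, 17, 20} → SUM(grade)=168, COUNT(*)=3
  EC200: ids {9, 14, 24} → SUM(grade)=223, COUNT(*)=3
  HI100: ids {5, 11, 23} → SUM(grade)=148, COUNT(*)=3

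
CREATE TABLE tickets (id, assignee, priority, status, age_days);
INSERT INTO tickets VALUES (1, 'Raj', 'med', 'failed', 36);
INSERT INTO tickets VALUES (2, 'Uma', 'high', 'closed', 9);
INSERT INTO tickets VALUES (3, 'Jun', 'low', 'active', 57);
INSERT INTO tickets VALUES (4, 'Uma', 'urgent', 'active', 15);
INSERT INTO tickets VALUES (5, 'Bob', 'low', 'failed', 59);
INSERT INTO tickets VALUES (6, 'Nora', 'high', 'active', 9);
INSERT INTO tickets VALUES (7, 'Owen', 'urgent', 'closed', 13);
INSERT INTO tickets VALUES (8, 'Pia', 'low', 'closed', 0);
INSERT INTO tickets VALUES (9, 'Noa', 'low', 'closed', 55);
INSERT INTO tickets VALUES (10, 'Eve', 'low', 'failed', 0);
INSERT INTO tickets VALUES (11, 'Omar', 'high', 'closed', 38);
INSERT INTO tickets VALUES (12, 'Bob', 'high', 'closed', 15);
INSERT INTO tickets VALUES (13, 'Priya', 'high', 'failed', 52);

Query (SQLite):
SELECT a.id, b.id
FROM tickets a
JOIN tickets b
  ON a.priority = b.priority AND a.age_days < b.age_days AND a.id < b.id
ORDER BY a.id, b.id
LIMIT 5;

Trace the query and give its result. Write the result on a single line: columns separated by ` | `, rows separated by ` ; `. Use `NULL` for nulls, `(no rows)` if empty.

Pairs (a,b) with same priority, a.age_days < b.age_days, a.id < b.id.
priority groups: high:{2,6,11,12,13} low:{3,5,8,9,10} med:{1} urgent:{4,7}
Ordered by (a.id, b.id); first 5.

2 | 11 ; 2 | 12 ; 2 | 13 ; 3 | 5 ; 6 | 11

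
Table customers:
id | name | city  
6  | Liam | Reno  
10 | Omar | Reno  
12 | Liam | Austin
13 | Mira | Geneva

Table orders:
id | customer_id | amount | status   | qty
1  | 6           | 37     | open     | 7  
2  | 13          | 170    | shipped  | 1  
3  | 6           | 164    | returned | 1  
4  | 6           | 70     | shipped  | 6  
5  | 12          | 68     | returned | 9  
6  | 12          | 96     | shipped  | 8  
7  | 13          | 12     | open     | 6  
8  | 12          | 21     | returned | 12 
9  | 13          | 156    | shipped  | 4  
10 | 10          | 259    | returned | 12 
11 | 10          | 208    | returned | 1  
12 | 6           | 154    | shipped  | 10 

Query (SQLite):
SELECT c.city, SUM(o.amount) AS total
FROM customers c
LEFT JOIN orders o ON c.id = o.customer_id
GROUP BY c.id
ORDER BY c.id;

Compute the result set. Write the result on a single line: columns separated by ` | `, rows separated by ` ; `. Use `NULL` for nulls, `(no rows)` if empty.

Reno | 425 ; Reno | 467 ; Austin | 185 ; Geneva | 338

LEFT JOIN keeps every customers row; unmatched ones get NULL for orders columns.
Group by customers.id and compute SUM(o.amount). SUM over an all-NULL group is NULL.
  6: ids {1, 3, 4, 12} → SUM(o.amount)=425
  10: ids {10, 11} → SUM(o.amount)=467
  12: ids {5, 6, 8} → SUM(o.amount)=185
  13: ids {2, 7, 9} → SUM(o.amount)=338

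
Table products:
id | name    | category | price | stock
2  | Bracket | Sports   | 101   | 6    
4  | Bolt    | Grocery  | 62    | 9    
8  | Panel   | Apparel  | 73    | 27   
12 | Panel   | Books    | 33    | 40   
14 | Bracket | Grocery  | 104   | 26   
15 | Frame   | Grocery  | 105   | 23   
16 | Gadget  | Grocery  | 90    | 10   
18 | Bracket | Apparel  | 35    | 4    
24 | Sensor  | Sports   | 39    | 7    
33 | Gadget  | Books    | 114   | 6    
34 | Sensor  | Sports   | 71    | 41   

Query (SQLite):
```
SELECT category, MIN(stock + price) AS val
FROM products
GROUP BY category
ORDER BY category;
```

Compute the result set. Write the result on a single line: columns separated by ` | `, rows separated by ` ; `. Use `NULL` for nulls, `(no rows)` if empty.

Apparel | 39 ; Books | 73 ; Grocery | 71 ; Sports | 46

For each row compute stock + price.
Group by category; take MIN of the expression per group.
  Apparel: ids {8, 18} → MIN(stock + price)=39
  Books: ids {12, 33} → MIN(stock + price)=73
  Grocery: ids {4, 14, 15, 16} → MIN(stock + price)=71
  Sports: ids {2, 24, 34} → MIN(stock + price)=46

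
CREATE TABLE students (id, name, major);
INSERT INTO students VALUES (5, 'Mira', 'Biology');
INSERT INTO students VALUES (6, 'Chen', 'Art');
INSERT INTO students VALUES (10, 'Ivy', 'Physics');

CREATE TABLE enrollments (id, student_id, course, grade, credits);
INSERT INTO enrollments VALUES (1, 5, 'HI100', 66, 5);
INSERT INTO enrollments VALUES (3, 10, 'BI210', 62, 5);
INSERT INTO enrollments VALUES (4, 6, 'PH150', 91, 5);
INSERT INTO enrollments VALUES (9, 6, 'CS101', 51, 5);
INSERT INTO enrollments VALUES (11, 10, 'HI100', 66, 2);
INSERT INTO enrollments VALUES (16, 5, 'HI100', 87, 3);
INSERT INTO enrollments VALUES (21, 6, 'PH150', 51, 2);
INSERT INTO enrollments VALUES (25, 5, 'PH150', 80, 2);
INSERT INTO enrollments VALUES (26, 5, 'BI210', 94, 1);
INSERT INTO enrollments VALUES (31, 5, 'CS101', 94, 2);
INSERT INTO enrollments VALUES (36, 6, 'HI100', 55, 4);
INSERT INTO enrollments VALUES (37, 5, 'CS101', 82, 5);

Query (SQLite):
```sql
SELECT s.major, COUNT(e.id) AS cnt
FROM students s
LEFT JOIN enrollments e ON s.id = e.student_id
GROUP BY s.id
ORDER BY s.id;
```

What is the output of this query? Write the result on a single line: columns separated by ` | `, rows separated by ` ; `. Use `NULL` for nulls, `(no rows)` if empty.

Biology | 6 ; Art | 4 ; Physics | 2

LEFT JOIN keeps every students row; unmatched ones get NULL for enrollments columns.
Group by students.id and compute COUNT(e.id). COUNT(col) of an all-NULL group is 0.
  5: ids {1, 16, 25, 26, 31, 37} → COUNT(e.id)=6
  6: ids {4, 9, 21, 36} → COUNT(e.id)=4
  10: ids {3, 11} → COUNT(e.id)=2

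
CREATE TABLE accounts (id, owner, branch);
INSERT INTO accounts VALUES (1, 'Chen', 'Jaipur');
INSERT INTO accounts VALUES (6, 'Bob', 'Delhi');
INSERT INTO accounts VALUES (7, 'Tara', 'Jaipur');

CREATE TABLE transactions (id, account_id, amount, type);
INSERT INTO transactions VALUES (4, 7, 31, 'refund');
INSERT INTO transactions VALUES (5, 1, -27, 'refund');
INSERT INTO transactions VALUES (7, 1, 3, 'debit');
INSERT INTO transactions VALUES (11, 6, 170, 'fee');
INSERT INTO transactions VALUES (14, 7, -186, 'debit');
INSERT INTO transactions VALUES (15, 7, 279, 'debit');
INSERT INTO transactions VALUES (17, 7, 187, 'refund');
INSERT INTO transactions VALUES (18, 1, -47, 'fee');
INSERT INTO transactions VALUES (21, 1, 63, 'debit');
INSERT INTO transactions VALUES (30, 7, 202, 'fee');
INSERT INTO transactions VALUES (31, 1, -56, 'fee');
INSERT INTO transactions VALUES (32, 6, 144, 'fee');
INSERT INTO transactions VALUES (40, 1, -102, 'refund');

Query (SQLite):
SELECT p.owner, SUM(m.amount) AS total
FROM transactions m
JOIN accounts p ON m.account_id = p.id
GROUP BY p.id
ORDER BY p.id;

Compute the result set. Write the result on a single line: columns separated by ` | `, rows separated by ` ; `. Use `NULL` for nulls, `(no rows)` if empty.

Chen | -166 ; Bob | 314 ; Tara | 513

Join each transactions row to its accounts via account_id.
Group joined rows by accounts.id; compute SUM(m.amount) per group.
  1: ids {5, 7, 18, 21, 31, 40} → SUM(m.amount)=-166
  6: ids {11, 32} → SUM(m.amount)=314
  7: ids {4, 14, 15, 17, 30} → SUM(m.amount)=513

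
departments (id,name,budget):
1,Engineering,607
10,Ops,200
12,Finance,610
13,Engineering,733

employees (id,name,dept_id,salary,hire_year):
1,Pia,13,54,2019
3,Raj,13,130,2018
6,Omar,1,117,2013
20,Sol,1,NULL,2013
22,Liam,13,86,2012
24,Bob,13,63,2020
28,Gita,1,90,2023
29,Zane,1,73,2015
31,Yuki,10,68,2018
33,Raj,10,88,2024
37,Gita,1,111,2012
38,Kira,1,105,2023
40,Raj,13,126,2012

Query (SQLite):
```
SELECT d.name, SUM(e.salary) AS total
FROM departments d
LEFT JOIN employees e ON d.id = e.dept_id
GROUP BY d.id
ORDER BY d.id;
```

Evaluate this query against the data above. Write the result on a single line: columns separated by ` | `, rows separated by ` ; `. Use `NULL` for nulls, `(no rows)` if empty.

Engineering | 496 ; Ops | 156 ; Finance | NULL ; Engineering | 459

LEFT JOIN keeps every departments row; unmatched ones get NULL for employees columns.
Group by departments.id and compute SUM(e.salary). SUM over an all-NULL group is NULL.
  1: ids {6, 20, 28, 29, 37, 38} → SUM(e.salary)=496
  10: ids {31, 33} → SUM(e.salary)=156
  12: ids {—} → SUM(e.salary)=NULL
  13: ids {1, 3, 22, 24, 40} → SUM(e.salary)=459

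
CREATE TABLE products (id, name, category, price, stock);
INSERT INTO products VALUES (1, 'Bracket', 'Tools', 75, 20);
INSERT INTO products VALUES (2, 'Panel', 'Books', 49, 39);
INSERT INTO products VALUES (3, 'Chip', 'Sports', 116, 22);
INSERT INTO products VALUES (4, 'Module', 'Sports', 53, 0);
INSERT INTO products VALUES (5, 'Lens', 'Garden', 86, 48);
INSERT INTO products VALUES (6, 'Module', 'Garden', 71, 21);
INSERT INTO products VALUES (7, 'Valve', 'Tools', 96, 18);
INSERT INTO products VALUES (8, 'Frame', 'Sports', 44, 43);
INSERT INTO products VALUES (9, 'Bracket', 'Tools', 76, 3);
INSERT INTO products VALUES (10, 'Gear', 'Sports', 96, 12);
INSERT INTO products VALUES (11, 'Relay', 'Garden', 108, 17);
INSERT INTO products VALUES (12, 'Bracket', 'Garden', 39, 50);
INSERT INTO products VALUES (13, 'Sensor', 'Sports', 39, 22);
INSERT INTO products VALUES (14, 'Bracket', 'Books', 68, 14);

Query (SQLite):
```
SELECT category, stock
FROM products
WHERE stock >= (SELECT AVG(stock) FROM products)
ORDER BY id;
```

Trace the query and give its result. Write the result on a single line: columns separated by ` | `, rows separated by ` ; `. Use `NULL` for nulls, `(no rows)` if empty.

Scalar subquery: AVG(stock) over all products rows = 23.5.
Keep rows where stock >= that value.

Books | 39 ; Garden | 48 ; Sports | 43 ; Garden | 50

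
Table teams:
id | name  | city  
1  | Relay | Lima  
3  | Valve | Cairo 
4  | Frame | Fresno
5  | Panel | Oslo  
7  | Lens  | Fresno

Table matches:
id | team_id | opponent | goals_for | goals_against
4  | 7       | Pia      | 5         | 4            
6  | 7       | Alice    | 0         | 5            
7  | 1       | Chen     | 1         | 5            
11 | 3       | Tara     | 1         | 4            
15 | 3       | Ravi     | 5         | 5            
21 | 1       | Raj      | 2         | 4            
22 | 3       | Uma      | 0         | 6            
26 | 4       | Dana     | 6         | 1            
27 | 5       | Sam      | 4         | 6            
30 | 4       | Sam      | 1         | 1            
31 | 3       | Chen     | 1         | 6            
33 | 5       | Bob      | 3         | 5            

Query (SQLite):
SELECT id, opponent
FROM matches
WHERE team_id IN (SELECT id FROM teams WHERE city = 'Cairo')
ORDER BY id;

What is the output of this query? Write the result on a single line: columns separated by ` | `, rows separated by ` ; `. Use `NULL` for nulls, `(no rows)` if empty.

11 | Tara ; 15 | Ravi ; 22 | Uma ; 31 | Chen

Inner query: teams.id where city = 'Cairo'.
Outer: keep matches rows whose team_id is in that set.
Inner query → {3}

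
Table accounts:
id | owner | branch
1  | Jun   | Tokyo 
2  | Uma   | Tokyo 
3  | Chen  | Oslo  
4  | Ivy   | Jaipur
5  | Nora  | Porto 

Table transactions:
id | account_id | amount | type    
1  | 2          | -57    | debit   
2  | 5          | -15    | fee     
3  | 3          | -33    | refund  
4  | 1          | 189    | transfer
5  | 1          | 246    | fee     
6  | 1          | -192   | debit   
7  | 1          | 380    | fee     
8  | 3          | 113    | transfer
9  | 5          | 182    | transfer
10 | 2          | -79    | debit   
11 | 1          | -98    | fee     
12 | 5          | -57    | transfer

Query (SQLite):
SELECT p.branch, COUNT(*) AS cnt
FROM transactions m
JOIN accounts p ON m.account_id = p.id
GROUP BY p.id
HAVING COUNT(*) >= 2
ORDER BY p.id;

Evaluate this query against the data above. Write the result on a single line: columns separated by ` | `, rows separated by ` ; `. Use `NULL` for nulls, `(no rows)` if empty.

Join each transactions row to its accounts via account_id.
Group joined rows by accounts.id; compute COUNT(*) per group.
HAVING: keep groups with count ≥ 2.
  1: ids {4, 5, 6, 7, 11} → COUNT(*)=5
  2: ids {1, 10} → COUNT(*)=2
  3: ids {3, 8} → COUNT(*)=2
  5: ids {2, 9, 12} → COUNT(*)=3

Tokyo | 5 ; Tokyo | 2 ; Oslo | 2 ; Porto | 3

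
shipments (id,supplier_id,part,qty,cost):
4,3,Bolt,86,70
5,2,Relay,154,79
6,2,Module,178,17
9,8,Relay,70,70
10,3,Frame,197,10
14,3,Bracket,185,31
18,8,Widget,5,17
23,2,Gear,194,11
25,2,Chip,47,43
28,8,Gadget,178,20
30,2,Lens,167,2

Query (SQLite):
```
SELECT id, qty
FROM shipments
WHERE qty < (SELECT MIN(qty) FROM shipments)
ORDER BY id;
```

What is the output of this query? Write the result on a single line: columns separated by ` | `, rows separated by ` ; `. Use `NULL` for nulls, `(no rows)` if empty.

Scalar subquery: MIN(qty) over all shipments rows = 5.
Keep rows where qty < that value.

(no rows)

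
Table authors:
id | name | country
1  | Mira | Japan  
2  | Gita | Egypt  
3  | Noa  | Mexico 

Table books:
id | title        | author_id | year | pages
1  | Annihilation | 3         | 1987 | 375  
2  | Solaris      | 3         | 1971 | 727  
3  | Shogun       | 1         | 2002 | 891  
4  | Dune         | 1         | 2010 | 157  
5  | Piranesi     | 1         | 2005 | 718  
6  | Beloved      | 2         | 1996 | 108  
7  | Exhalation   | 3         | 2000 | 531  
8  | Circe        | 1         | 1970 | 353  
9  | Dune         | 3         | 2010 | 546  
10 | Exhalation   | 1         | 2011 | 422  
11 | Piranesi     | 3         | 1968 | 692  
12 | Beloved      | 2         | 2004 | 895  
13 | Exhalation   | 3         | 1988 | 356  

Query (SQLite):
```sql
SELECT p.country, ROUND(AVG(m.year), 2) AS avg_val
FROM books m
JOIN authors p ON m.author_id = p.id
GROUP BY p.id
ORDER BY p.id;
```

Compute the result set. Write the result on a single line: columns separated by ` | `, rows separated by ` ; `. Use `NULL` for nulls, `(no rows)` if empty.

Japan | 1999.6 ; Egypt | 2000 ; Mexico | 1987.33

Join each books row to its authors via author_id.
Group joined rows by authors.id; compute ROUND(AVG(m.year), 2) per group.
  1: ids {3, 4, 5, 8, 10} → ROUND(AVG(m.year), 2)=1999.6
  2: ids {6, 12} → ROUND(AVG(m.year), 2)=2000
  3: ids {1, 2, 7, 9, 11, 13} → ROUND(AVG(m.year), 2)=1987.33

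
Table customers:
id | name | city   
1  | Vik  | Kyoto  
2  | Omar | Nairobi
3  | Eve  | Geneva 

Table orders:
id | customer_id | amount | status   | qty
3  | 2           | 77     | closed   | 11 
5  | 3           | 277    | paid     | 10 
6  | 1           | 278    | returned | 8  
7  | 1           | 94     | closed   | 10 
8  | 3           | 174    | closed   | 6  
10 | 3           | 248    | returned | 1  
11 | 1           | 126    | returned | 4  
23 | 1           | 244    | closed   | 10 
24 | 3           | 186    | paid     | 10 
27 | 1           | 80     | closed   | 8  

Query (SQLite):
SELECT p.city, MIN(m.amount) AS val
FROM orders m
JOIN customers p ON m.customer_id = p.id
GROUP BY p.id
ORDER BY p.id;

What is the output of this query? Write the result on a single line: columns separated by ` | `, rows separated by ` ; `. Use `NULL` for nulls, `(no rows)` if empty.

Kyoto | 80 ; Nairobi | 77 ; Geneva | 174

Join each orders row to its customers via customer_id.
Group joined rows by customers.id; compute MIN(m.amount) per group.
  1: ids {6, 7, 11, 23, 27} → MIN(m.amount)=80
  2: ids {3} → MIN(m.amount)=77
  3: ids {5, 8, 10, 24} → MIN(m.amount)=174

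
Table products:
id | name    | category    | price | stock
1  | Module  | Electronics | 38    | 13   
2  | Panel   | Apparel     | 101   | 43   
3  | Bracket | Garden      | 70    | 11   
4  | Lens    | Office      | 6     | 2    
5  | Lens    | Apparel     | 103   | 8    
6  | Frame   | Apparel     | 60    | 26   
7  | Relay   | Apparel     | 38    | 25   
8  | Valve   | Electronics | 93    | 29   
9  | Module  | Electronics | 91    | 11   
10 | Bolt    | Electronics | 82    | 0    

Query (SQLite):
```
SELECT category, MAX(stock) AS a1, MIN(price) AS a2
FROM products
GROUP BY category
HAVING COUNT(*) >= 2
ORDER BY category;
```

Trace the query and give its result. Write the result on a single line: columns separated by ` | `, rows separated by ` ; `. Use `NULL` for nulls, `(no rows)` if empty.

Group products by category.
Per group compute: MAX(stock), MIN(price).
HAVING: drop groups with fewer than 2 rows.
  Apparel: ids {2, 5, 6, 7} → MAX(stock)=43, MIN(price)=38
  Electronics: ids {1, 8, 9, 10} → MAX(stock)=29, MIN(price)=38
  Garden: ids {3} → MAX(stock)=11, MIN(price)=70
  Office: ids {4} → MAX(stock)=2, MIN(price)=6

Apparel | 43 | 38 ; Electronics | 29 | 38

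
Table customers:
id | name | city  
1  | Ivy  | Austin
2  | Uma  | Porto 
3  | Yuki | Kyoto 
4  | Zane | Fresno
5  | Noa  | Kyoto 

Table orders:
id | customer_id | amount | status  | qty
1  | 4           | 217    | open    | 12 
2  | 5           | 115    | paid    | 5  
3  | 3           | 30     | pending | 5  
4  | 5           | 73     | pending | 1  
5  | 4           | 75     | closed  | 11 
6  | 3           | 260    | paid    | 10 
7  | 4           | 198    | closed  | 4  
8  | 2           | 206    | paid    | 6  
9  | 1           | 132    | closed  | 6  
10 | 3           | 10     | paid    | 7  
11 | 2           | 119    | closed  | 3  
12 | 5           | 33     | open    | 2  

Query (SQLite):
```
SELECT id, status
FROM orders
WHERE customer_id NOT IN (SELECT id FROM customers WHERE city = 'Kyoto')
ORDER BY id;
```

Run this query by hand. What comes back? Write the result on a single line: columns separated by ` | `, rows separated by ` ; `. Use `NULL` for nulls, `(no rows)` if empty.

1 | open ; 5 | closed ; 7 | closed ; 8 | paid ; 9 | closed ; 11 | closed

Inner query: customers.id where city = 'Kyoto'.
Outer: keep orders rows whose customer_id is not in that set.
Inner query → {3, 5}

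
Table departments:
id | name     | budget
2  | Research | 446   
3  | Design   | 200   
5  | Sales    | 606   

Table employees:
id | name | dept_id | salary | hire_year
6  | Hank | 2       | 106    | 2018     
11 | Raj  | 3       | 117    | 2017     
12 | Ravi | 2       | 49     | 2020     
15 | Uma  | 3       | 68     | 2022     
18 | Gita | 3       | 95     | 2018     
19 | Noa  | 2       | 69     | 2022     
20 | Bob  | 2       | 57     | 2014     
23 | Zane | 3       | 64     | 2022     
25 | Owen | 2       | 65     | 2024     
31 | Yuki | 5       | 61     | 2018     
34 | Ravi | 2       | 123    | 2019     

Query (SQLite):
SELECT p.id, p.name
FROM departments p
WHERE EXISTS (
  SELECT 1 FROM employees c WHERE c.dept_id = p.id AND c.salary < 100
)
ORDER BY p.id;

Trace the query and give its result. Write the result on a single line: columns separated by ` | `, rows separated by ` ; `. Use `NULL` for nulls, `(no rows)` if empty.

2 | Research ; 3 | Design ; 5 | Sales

For each departments row, check whether any employees with matching dept_id has salary < 100.
Keep rows where that is true.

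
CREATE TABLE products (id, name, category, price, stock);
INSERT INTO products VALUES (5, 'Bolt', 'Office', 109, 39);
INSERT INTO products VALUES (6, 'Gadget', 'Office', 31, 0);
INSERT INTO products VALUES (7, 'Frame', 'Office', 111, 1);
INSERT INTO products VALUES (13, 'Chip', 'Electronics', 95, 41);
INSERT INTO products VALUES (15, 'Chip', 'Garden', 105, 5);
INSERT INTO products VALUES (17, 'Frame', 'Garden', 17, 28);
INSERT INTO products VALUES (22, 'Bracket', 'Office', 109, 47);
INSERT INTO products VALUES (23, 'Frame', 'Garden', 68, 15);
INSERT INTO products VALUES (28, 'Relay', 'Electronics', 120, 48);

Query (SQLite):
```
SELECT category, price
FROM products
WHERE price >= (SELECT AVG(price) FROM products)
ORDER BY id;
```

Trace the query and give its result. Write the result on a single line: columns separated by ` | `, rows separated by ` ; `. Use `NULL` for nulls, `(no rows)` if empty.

Office | 109 ; Office | 111 ; Electronics | 95 ; Garden | 105 ; Office | 109 ; Electronics | 120

Scalar subquery: AVG(price) over all products rows = 85.0.
Keep rows where price >= that value.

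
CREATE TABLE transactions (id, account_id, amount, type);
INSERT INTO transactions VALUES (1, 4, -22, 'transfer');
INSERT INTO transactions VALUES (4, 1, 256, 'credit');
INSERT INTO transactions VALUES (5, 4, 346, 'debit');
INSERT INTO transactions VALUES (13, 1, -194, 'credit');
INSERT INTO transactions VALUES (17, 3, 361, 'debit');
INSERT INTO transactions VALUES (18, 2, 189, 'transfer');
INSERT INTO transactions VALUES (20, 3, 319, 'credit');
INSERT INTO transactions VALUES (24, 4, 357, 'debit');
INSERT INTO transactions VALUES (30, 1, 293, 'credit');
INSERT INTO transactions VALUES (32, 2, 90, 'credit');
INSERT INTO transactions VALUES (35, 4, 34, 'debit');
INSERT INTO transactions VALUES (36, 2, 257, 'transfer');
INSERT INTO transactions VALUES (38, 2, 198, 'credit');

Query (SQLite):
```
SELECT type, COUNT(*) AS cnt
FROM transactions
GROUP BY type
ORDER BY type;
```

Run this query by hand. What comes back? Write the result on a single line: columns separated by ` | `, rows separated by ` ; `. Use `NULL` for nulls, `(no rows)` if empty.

Partition transactions by type; compute COUNT(*) within each group.
  credit: ids {4, 13, 20, 30, 32, 38} → COUNT(*)=6
  debit: ids {5, 17, 24, 35} → COUNT(*)=4
  transfer: ids {1, 18, 36} → COUNT(*)=3

credit | 6 ; debit | 4 ; transfer | 3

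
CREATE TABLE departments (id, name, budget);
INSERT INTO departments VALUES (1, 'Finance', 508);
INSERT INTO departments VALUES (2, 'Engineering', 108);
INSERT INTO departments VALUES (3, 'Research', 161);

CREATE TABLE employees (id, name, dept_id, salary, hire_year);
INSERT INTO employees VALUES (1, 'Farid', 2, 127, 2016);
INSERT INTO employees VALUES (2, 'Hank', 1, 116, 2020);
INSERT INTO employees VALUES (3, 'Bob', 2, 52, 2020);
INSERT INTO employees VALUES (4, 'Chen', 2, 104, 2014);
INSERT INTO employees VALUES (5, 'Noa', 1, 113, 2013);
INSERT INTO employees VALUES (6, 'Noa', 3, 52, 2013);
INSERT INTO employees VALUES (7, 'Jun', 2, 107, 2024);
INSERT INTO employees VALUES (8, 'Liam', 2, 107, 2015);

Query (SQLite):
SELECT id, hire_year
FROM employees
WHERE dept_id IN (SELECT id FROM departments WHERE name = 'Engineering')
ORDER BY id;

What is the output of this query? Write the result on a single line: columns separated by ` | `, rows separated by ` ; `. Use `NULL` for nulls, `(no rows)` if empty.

1 | 2016 ; 3 | 2020 ; 4 | 2014 ; 7 | 2024 ; 8 | 2015

Inner query: departments.id where name = 'Engineering'.
Outer: keep employees rows whose dept_id is in that set.
Inner query → {2}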